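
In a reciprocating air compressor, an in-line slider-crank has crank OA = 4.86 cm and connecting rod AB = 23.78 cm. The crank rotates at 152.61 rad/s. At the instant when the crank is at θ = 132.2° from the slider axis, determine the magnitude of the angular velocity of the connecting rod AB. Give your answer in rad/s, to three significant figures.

21.2

ω = 152.6 rad/s
The rod makes angle φ with the slider axis where L sinφ = r sinθ; differentiating, L cosφ·φ̇ = r ω cosθ.
L cosφ = √(L² − r² sin²θ) = 0.23506 m.
|ω_rod| = r ω |cosθ| / √(L² − r² sin²θ) = 0.0486·152.6·0.67172/0.23506 = 21.195 rad/s.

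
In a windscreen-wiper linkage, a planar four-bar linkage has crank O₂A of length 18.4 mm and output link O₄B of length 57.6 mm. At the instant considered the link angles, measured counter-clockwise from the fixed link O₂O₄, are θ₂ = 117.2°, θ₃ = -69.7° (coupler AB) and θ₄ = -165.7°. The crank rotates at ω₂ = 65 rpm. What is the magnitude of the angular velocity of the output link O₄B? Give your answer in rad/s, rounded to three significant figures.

ω₂ = 6.807 rad/s (from 65 rpm).
Differentiating the loop-closure r₂e^{iθ₂}+r₃e^{iθ₃}=r₁+r₄e^{iθ₄} gives r₂ω₂e^{iθ₂}+r₃ω₃e^{iθ₃}=r₄ω₄e^{iθ₄}.
Eliminating the other unknown: ω₄ = r₂ω₂ sin(θ₂−θ₃) / [r₄ sin(θ₄−θ₃)].
Numerator sine = -0.12014; denominator sine = -0.99452.
Result = 0.0184·6.807·(-0.12014) / (0.0576·(-0.99452)) = +0.26266 rad/s; magnitude 0.26266 rad/s.

0.263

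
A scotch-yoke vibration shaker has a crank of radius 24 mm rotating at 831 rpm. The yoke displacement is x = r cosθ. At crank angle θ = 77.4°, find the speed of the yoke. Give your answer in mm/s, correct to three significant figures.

ω = 87.02 rad/s (from 831 rpm).
x = r cosθ ⇒ ẋ = −rω sinθ.
|v| = rω|sinθ| = 0.024·87.02·|sin 77.4°| = 2.0382 m/s = 2038.2 mm/s.

2040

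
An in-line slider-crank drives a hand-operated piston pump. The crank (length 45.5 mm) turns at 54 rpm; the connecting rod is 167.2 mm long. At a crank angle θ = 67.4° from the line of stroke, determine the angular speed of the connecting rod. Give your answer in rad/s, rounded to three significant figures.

0.611

ω = 5.655 rad/s (converted from 54 rpm).
The rod makes angle φ with the slider axis where L sinφ = r sinθ; differentiating, L cosφ·φ̇ = r ω cosθ.
L cosφ = √(L² − r² sin²θ) = 0.16184 m.
|ω_rod| = r ω |cosθ| / √(L² − r² sin²θ) = 0.0455·5.655·0.38430/0.16184 = 0.61097 rad/s.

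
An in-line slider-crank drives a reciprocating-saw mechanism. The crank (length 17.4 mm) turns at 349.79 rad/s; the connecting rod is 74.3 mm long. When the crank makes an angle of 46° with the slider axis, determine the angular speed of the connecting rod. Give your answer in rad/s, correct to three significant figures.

ω = 349.8 rad/s
The rod makes angle φ with the slider axis where L sinφ = r sinθ; differentiating, L cosφ·φ̇ = r ω cosθ.
L cosφ = √(L² − r² sin²θ) = 0.073238 m.
|ω_rod| = r ω |cosθ| / √(L² − r² sin²θ) = 0.0174·349.8·0.69466/0.073238 = 57.729 rad/s.

57.7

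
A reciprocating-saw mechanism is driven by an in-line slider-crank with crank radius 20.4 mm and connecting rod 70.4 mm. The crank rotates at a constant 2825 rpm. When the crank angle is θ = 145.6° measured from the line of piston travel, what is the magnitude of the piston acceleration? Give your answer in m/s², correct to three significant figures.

ω = 2π·2825/60 = 295.8 rad/s
x(θ) = r cosθ + √(L² − r² sin²θ); with ω constant, a = ω²·d²x/dθ².
d²x/dθ² = −r cosθ − r²(cos2θ)/√u − r⁴ sin²2θ/(4u^{3/2}),  u = L² − r² sin²θ = 0.00482333 m².
Substituting r = 0.0204 m, L = 0.0704 m, θ = 145.6°: d²x/dθ² = +0.014553 m.
a = ω²·d²x/dθ² = (295.8)²·(+0.014553) = +1273.6 m/s²;  |a| = 1273.6 m/s².

1270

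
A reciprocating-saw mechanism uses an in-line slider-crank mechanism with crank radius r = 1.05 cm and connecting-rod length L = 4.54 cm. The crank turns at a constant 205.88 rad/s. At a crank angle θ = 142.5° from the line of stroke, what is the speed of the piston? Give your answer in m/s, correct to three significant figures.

ω = 205.9 rad/s
For an in-line slider-crank, x = r cosθ + √(L² − r² sin²θ), so v = −rω sinθ·[1 + r cosθ/√(L² − r² sin²θ)].
With r = 0.0105 m, L = 0.0454 m, θ = 142.5°: √(L² − r² sin²θ) = 0.044948 m.
v = −0.0105·205.9·0.60876·[1 + 0.0105·-0.79335/0.044948] = -1.0721 m/s.
|v| = 1.0721 m/s.

1.07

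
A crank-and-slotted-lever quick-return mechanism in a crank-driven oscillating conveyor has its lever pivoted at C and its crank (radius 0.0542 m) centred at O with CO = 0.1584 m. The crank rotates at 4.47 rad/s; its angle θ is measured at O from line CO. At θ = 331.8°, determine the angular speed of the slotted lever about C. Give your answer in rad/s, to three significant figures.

1.09

ω = 4.47 rad/s
Crank pin A relative to C: A = (d + r cosθ, r sinθ); lever angle φ = atan2(r sinθ, d + r cosθ).
Differentiating tanφ: φ̇ = rω(d cosθ + r)/(d² + r² + 2dr cosθ).
d² + r² + 2dr cosθ = |CA|² = 0.0431607 m²;  d cosθ + r = +0.1938 m.
|ω_lever| = |0.0542·4.47·+0.1938| / 0.0431607 = 1.0878 rad/s.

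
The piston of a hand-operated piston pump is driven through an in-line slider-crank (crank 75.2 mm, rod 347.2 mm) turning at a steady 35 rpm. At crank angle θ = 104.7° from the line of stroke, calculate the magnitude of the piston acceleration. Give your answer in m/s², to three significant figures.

ω = 2π·35/60 = 3.665 rad/s
x(θ) = r cosθ + √(L² − r² sin²θ); with ω constant, a = ω²·d²x/dθ².
d²x/dθ² = −r cosθ − r²(cos2θ)/√u − r⁴ sin²2θ/(4u^{3/2}),  u = L² − r² sin²θ = 0.115257 m².
Substituting r = 0.0752 m, L = 0.3472 m, θ = 104.7°: d²x/dθ² = +0.033545 m.
a = ω²·d²x/dθ² = (3.665)²·(+0.033545) = +0.45064 m/s²;  |a| = 0.45064 m/s².

0.451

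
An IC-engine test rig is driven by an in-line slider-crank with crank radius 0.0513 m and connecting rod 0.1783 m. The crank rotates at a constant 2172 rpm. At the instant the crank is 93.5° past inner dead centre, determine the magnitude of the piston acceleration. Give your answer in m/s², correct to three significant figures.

ω = 2π·2172/60 = 227.5 rad/s
x(θ) = r cosθ + √(L² − r² sin²θ); with ω constant, a = ω²·d²x/dθ².
d²x/dθ² = −r cosθ − r²(cos2θ)/√u − r⁴ sin²2θ/(4u^{3/2}),  u = L² − r² sin²θ = 0.029169 m².
Substituting r = 0.0513 m, L = 0.1783 m, θ = 93.5°: d²x/dθ² = +0.018421 m.
a = ω²·d²x/dθ² = (227.5)²·(+0.018421) = +952.98 m/s²;  |a| = 952.98 m/s².

953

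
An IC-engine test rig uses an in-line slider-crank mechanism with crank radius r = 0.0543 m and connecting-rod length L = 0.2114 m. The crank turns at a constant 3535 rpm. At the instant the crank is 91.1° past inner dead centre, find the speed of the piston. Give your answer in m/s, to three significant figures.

20.0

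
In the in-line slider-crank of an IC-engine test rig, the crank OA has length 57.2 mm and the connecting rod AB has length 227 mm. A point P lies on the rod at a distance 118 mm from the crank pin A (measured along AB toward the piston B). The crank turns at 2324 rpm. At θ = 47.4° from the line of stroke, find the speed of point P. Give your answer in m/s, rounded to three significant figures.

12.1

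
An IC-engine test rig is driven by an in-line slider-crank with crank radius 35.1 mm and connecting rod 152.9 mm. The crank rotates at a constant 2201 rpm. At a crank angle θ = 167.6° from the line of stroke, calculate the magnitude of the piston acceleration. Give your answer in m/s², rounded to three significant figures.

1430

ω = 2π·2201/60 = 230.5 rad/s
x(θ) = r cosθ + √(L² − r² sin²θ); with ω constant, a = ω²·d²x/dθ².
d²x/dθ² = −r cosθ − r²(cos2θ)/√u − r⁴ sin²2θ/(4u^{3/2}),  u = L² − r² sin²θ = 0.0233216 m².
Substituting r = 0.0351 m, L = 0.1529 m, θ = 167.6°: d²x/dθ² = +0.026939 m.
a = ω²·d²x/dθ² = (230.5)²·(+0.026939) = +1431.1 m/s²;  |a| = 1431.1 m/s².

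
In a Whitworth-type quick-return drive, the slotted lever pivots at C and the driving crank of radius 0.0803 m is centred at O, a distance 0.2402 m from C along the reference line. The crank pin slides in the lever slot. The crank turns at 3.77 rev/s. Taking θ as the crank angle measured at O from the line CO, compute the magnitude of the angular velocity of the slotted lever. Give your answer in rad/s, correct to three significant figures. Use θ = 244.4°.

0.941

ω = 23.69 rad/s (from 3.77 rev/s).
Crank pin A relative to C: A = (d + r cosθ, r sinθ); lever angle φ = atan2(r sinθ, d + r cosθ).
Differentiating tanφ: φ̇ = rω(d cosθ + r)/(d² + r² + 2dr cosθ).
d² + r² + 2dr cosθ = |CA|² = 0.0474759 m²;  d cosθ + r = -0.023487 m.
|ω_lever| = |0.0803·23.69·-0.023487| / 0.0474759 = 0.941 rad/s.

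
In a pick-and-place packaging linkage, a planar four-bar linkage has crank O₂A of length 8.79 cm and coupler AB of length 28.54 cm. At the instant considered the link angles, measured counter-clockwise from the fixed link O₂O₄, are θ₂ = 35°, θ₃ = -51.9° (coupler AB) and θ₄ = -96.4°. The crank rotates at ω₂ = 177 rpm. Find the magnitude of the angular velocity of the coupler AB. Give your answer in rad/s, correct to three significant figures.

ω₂ = 18.54 rad/s (from 177 rpm).
Differentiating the loop-closure r₂e^{iθ₂}+r₃e^{iθ₃}=r₁+r₄e^{iθ₄} gives r₂ω₂e^{iθ₂}+r₃ω₃e^{iθ₃}=r₄ω₄e^{iθ₄}.
Eliminating the other unknown: ω₃ = r₂ω₂ sin(θ₄−θ₂) / [r₃ sin(θ₃−θ₄)].
Numerator sine = -0.75011; denominator sine = +0.70091.
Result = 0.0879·18.54·(-0.75011) / (0.2854·(+0.70091)) = -6.1094 rad/s; magnitude 6.1094 rad/s.

6.11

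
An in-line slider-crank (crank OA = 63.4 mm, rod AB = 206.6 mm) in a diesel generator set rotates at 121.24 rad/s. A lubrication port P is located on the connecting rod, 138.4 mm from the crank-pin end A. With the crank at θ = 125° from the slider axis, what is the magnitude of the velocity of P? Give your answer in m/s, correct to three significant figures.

ω = 121.2 rad/s.  Crank-pin speed |V_A| = rω = 7.6866 m/s, perpendicular to OA.
Rod angle: sinφ = −(r/L) sinθ ⇒ φ = -14.559°; ω_rod = −rω cosθ/√(L²−r²sin²θ) = +22.048 rad/s.
V_P = V_A + ω_rod × AP, with AP = 0.1384 m along the rod.
Components: V_Px = −rω sinθ − a·ω_rod·sinφ = -5.5294 m/s;  V_Py = rω cosθ + a·ω_rod·cosφ = -1.4554 m/s.
|V_P| = √(V_Px² + V_Py²) = 5.7178 m/s.

5.72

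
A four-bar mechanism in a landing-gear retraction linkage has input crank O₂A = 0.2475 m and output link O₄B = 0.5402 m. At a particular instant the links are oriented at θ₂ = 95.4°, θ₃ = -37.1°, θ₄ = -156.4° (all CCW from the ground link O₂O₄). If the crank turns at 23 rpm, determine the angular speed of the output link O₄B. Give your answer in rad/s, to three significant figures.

0.933

ω₂ = 2.409 rad/s (from 23 rpm).
Differentiating the loop-closure r₂e^{iθ₂}+r₃e^{iθ₃}=r₁+r₄e^{iθ₄} gives r₂ω₂e^{iθ₂}+r₃ω₃e^{iθ₃}=r₄ω₄e^{iθ₄}.
Eliminating the other unknown: ω₄ = r₂ω₂ sin(θ₂−θ₃) / [r₄ sin(θ₄−θ₃)].
Numerator sine = +0.73728; denominator sine = -0.87207.
Result = 0.2475·2.409·(+0.73728) / (0.5402·(-0.87207)) = -0.93295 rad/s; magnitude 0.93295 rad/s.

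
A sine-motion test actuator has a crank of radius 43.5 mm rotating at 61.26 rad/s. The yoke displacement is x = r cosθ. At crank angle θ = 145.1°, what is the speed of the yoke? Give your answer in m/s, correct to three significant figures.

1.52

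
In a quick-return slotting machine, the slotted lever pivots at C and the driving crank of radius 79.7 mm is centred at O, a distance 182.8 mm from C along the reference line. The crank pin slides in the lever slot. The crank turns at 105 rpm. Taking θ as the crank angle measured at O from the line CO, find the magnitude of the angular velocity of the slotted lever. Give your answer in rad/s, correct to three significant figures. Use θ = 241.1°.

0.295

ω = 11 rad/s (from 105 rpm).
Crank pin A relative to C: A = (d + r cosθ, r sinθ); lever angle φ = atan2(r sinθ, d + r cosθ).
Differentiating tanφ: φ̇ = rω(d cosθ + r)/(d² + r² + 2dr cosθ).
d² + r² + 2dr cosθ = |CA|² = 0.0256859 m²;  d cosθ + r = -0.008644 m.
|ω_lever| = |0.0797·11·-0.008644| / 0.0256859 = 0.29492 rad/s.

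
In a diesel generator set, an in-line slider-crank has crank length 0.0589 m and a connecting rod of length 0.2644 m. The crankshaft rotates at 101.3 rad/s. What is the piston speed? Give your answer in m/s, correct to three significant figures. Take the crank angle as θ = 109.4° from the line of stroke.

5.20

ω = 101.3 rad/s
For an in-line slider-crank, x = r cosθ + √(L² − r² sin²θ), so v = −rω sinθ·[1 + r cosθ/√(L² − r² sin²θ)].
With r = 0.0589 m, L = 0.2644 m, θ = 109.4°: √(L² − r² sin²θ) = 0.2585 m.
v = −0.0589·101.3·0.94322·[1 + 0.0589·-0.33216/0.2585] = -5.2019 m/s.
|v| = 5.2019 m/s.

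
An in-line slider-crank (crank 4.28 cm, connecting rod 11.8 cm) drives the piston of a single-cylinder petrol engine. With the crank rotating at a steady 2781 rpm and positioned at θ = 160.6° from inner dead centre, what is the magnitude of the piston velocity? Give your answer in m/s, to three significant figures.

2.71

ω = 2π·2781/60 = 291.2 rad/s
For an in-line slider-crank, x = r cosθ + √(L² − r² sin²θ), so v = −rω sinθ·[1 + r cosθ/√(L² − r² sin²θ)].
With r = 0.0428 m, L = 0.118 m, θ = 160.6°: √(L² − r² sin²θ) = 0.11714 m.
v = −0.0428·291.2·0.33216·[1 + 0.0428·-0.94322/0.11714] = -2.7134 m/s.
|v| = 2.7134 m/s.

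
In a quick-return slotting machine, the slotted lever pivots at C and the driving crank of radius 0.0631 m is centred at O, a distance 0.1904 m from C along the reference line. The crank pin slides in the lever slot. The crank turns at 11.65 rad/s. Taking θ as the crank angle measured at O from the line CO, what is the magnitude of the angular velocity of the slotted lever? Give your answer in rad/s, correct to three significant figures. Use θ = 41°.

ω = 11.65 rad/s
Crank pin A relative to C: A = (d + r cosθ, r sinθ); lever angle φ = atan2(r sinθ, d + r cosθ).
Differentiating tanφ: φ̇ = rω(d cosθ + r)/(d² + r² + 2dr cosθ).
d² + r² + 2dr cosθ = |CA|² = 0.0583683 m²;  d cosθ + r = +0.2068 m.
|ω_lever| = |0.0631·11.65·+0.2068| / 0.0583683 = 2.6045 rad/s.

2.60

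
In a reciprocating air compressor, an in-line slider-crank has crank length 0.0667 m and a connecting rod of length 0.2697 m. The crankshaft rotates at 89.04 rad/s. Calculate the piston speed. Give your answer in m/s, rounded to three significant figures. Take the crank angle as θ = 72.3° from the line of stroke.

ω = 89.04 rad/s
For an in-line slider-crank, x = r cosθ + √(L² − r² sin²θ), so v = −rω sinθ·[1 + r cosθ/√(L² − r² sin²θ)].
With r = 0.0667 m, L = 0.2697 m, θ = 72.3°: √(L² − r² sin²θ) = 0.26211 m.
v = −0.0667·89.04·0.95266·[1 + 0.0667·0.30403/0.26211] = -6.0956 m/s.
|v| = 6.0956 m/s.

6.10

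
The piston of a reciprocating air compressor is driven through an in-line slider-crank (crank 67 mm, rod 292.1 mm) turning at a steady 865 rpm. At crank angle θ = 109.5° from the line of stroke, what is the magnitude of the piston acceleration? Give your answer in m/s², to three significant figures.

283

ω = 2π·865/60 = 90.58 rad/s
x(θ) = r cosθ + √(L² − r² sin²θ); with ω constant, a = ω²·d²x/dθ².
d²x/dθ² = −r cosθ − r²(cos2θ)/√u − r⁴ sin²2θ/(4u^{3/2}),  u = L² − r² sin²θ = 0.0813336 m².
Substituting r = 0.067 m, L = 0.2921 m, θ = 109.5°: d²x/dθ² = +0.034512 m.
a = ω²·d²x/dθ² = (90.58)²·(+0.034512) = +283.17 m/s²;  |a| = 283.17 m/s².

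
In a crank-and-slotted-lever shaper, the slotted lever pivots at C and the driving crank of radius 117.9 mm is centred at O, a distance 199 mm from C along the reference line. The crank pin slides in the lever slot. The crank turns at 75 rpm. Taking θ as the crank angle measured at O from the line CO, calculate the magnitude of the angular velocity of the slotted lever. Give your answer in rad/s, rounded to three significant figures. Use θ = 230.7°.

0.317

ω = 7.854 rad/s (from 75 rpm).
Crank pin A relative to C: A = (d + r cosθ, r sinθ); lever angle φ = atan2(r sinθ, d + r cosθ).
Differentiating tanφ: φ̇ = rω(d cosθ + r)/(d² + r² + 2dr cosθ).
d² + r² + 2dr cosθ = |CA|² = 0.0237805 m²;  d cosθ + r = -0.0081428 m.
|ω_lever| = |0.1179·7.854·-0.0081428| / 0.0237805 = 0.31707 rad/s.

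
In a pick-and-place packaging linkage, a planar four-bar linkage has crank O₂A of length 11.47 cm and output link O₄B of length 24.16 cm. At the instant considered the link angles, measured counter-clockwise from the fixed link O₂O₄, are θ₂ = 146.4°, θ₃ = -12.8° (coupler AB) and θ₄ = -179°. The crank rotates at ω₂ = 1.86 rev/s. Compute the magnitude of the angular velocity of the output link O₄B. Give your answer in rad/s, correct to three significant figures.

8.26

ω₂ = 11.69 rad/s (from 1.86 rev/s).
Differentiating the loop-closure r₂e^{iθ₂}+r₃e^{iθ₃}=r₁+r₄e^{iθ₄} gives r₂ω₂e^{iθ₂}+r₃ω₃e^{iθ₃}=r₄ω₄e^{iθ₄}.
Eliminating the other unknown: ω₄ = r₂ω₂ sin(θ₂−θ₃) / [r₄ sin(θ₄−θ₃)].
Numerator sine = +0.35511; denominator sine = -0.23853.
Result = 0.1147·11.69·(+0.35511) / (0.2416·(-0.23853)) = -8.2598 rad/s; magnitude 8.2598 rad/s.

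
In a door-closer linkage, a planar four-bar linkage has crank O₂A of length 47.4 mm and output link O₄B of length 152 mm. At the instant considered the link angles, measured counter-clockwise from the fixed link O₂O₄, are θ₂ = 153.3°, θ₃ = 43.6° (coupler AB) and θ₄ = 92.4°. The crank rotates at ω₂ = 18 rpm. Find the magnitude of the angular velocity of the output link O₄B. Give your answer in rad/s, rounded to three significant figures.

0.736

ω₂ = 1.885 rad/s (from 18 rpm).
Differentiating the loop-closure r₂e^{iθ₂}+r₃e^{iθ₃}=r₁+r₄e^{iθ₄} gives r₂ω₂e^{iθ₂}+r₃ω₃e^{iθ₃}=r₄ω₄e^{iθ₄}.
Eliminating the other unknown: ω₄ = r₂ω₂ sin(θ₂−θ₃) / [r₄ sin(θ₄−θ₃)].
Numerator sine = +0.94147; denominator sine = +0.75241.
Result = 0.0474·1.885·(+0.94147) / (0.152·(+0.75241)) = +0.7355 rad/s; magnitude 0.7355 rad/s.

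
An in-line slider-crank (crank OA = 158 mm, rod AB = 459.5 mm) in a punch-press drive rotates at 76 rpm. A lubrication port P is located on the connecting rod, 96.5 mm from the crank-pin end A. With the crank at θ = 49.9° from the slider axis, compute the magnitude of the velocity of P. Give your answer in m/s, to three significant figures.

ω = 7.959 rad/s.  Crank-pin speed |V_A| = rω = 1.2575 m/s, perpendicular to OA.
Rod angle: sinφ = −(r/L) sinθ ⇒ φ = -15.249°; ω_rod = −rω cosθ/√(L²−r²sin²θ) = -1.827 rad/s.
V_P = V_A + ω_rod × AP, with AP = 0.0965 m along the rod.
Components: V_Px = −rω sinθ − a·ω_rod·sinφ = -1.0082 m/s;  V_Py = rω cosθ + a·ω_rod·cosφ = +0.63987 m/s.
|V_P| = √(V_Px² + V_Py²) = 1.1941 m/s.

1.19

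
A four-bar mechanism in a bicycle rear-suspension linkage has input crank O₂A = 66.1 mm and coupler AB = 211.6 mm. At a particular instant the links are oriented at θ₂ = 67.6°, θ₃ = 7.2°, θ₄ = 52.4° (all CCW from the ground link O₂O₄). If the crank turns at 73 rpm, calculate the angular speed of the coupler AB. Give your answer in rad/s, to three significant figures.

0.882

ω₂ = 7.645 rad/s (from 73 rpm).
Differentiating the loop-closure r₂e^{iθ₂}+r₃e^{iθ₃}=r₁+r₄e^{iθ₄} gives r₂ω₂e^{iθ₂}+r₃ω₃e^{iθ₃}=r₄ω₄e^{iθ₄}.
Eliminating the other unknown: ω₃ = r₂ω₂ sin(θ₄−θ₂) / [r₃ sin(θ₃−θ₄)].
Numerator sine = -0.26219; denominator sine = -0.70957.
Result = 0.0661·7.645·(-0.26219) / (0.2116·(-0.70957)) = +0.88238 rad/s; magnitude 0.88238 rad/s.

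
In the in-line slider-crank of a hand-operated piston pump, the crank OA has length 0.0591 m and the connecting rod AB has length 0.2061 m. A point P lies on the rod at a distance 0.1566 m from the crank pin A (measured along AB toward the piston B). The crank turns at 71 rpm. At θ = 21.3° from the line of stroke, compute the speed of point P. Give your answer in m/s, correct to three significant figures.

ω = 7.435 rad/s.  Crank-pin speed |V_A| = rω = 0.43941 m/s, perpendicular to OA.
Rod angle: sinφ = −(r/L) sinθ ⇒ φ = -5.979°; ω_rod = −rω cosθ/√(L²−r²sin²θ) = -1.9973 rad/s.
V_P = V_A + ω_rod × AP, with AP = 0.1566 m along the rod.
Components: V_Px = −rω sinθ − a·ω_rod·sinφ = -0.1922 m/s;  V_Py = rω cosθ + a·ω_rod·cosφ = +0.098327 m/s.
|V_P| = √(V_Px² + V_Py²) = 0.21589 m/s.

0.216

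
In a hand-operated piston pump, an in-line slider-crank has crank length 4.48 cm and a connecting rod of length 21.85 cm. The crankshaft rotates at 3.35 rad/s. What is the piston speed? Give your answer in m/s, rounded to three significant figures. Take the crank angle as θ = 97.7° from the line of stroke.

0.145

ω = 3.35 rad/s
For an in-line slider-crank, x = r cosθ + √(L² − r² sin²θ), so v = −rω sinθ·[1 + r cosθ/√(L² − r² sin²θ)].
With r = 0.0448 m, L = 0.2185 m, θ = 97.7°: √(L² − r² sin²θ) = 0.21394 m.
v = −0.0448·3.35·0.99098·[1 + 0.0448·-0.13399/0.21394] = -0.14455 m/s.
|v| = 0.14455 m/s.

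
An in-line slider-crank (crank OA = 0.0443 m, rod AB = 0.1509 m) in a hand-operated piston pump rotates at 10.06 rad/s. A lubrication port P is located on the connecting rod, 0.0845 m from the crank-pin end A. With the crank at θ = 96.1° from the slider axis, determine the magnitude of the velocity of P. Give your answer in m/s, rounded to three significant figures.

0.436

ω = 10.06 rad/s.  Crank-pin speed |V_A| = rω = 0.44566 m/s, perpendicular to OA.
Rod angle: sinφ = −(r/L) sinθ ⇒ φ = -16.972°; ω_rod = −rω cosθ/√(L²−r²sin²θ) = +0.32812 rad/s.
V_P = V_A + ω_rod × AP, with AP = 0.0845 m along the rod.
Components: V_Px = −rω sinθ − a·ω_rod·sinφ = -0.43504 m/s;  V_Py = rω cosθ + a·ω_rod·cosφ = -0.020839 m/s.
|V_P| = √(V_Px² + V_Py²) = 0.43554 m/s.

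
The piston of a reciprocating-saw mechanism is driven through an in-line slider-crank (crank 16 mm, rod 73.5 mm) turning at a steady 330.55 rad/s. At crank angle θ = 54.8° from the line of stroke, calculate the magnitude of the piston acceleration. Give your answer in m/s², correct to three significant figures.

882

ω = 330.6 rad/s
x(θ) = r cosθ + √(L² − r² sin²θ); with ω constant, a = ω²·d²x/dθ².
d²x/dθ² = −r cosθ − r²(cos2θ)/√u − r⁴ sin²2θ/(4u^{3/2}),  u = L² − r² sin²θ = 0.00523131 m².
Substituting r = 0.016 m, L = 0.0735 m, θ = 54.8°: d²x/dθ² = -0.008074 m.
a = ω²·d²x/dθ² = (330.6)²·(-0.008074) = -882.2 m/s²;  |a| = 882.2 m/s².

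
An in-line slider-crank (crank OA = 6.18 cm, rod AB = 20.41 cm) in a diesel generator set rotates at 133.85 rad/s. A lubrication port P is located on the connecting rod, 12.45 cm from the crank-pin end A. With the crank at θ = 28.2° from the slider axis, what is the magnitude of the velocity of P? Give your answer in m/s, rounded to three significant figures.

5.37

ω = 133.8 rad/s.  Crank-pin speed |V_A| = rω = 8.2719 m/s, perpendicular to OA.
Rod angle: sinφ = −(r/L) sinθ ⇒ φ = -8.226°; ω_rod = −rω cosθ/√(L²−r²sin²θ) = -36.09 rad/s.
V_P = V_A + ω_rod × AP, with AP = 0.1245 m along the rod.
Components: V_Px = −rω sinθ − a·ω_rod·sinφ = -4.5518 m/s;  V_Py = rω cosθ + a·ω_rod·cosφ = +2.8432 m/s.
|V_P| = √(V_Px² + V_Py²) = 5.3668 m/s.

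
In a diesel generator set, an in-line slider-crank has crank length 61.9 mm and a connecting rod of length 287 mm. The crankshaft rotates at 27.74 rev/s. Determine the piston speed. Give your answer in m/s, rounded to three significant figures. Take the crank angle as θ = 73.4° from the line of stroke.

11.0

ω = 2π·27.7 = 174.3 rad/s
For an in-line slider-crank, x = r cosθ + √(L² − r² sin²θ), so v = −rω sinθ·[1 + r cosθ/√(L² − r² sin²θ)].
With r = 0.0619 m, L = 0.287 m, θ = 73.4°: √(L² − r² sin²θ) = 0.2808 m.
v = −0.0619·174.3·0.95832·[1 + 0.0619·0.28569/0.2808] = -10.99 m/s.
|v| = 10.99 m/s.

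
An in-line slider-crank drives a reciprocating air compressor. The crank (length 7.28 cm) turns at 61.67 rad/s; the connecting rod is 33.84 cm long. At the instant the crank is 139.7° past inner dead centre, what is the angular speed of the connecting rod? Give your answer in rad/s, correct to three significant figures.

ω = 61.67 rad/s
The rod makes angle φ with the slider axis where L sinφ = r sinθ; differentiating, L cosφ·φ̇ = r ω cosθ.
L cosφ = √(L² − r² sin²θ) = 0.33511 m.
|ω_rod| = r ω |cosθ| / √(L² − r² sin²θ) = 0.0728·61.67·0.76267/0.33511 = 10.218 rad/s.

10.2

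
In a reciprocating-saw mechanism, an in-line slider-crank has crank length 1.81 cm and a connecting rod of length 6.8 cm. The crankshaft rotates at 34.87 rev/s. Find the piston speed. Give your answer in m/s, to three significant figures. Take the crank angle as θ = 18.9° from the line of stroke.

ω = 2π·34.9 = 219.1 rad/s
For an in-line slider-crank, x = r cosθ + √(L² − r² sin²θ), so v = −rω sinθ·[1 + r cosθ/√(L² − r² sin²θ)].
With r = 0.0181 m, L = 0.068 m, θ = 18.9°: √(L² − r² sin²θ) = 0.067747 m.
v = −0.0181·219.1·0.32392·[1 + 0.0181·0.94609/0.067747] = -1.6092 m/s.
|v| = 1.6092 m/s.

1.61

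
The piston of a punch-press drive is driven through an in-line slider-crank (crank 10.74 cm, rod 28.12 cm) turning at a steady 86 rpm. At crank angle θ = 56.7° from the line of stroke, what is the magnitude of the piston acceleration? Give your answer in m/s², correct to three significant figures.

3.51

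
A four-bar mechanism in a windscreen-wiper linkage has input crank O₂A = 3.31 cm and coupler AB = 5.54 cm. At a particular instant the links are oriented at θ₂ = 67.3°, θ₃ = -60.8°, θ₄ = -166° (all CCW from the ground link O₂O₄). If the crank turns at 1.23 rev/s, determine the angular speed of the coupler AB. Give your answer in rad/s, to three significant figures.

3.84

ω₂ = 7.728 rad/s (from 1.23 rev/s).
Differentiating the loop-closure r₂e^{iθ₂}+r₃e^{iθ₃}=r₁+r₄e^{iθ₄} gives r₂ω₂e^{iθ₂}+r₃ω₃e^{iθ₃}=r₄ω₄e^{iθ₄}.
Eliminating the other unknown: ω₃ = r₂ω₂ sin(θ₄−θ₂) / [r₃ sin(θ₃−θ₄)].
Numerator sine = +0.80178; denominator sine = +0.96502.
Result = 0.0331·7.728·(+0.80178) / (0.0554·(+0.96502)) = +3.8364 rad/s; magnitude 3.8364 rad/s.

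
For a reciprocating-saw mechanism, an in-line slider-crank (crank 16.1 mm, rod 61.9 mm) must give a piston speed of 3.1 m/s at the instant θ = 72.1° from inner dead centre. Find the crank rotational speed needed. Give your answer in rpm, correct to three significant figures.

1780

For an in-line slider-crank, |v_piston| = rω|sinθ|·[1 + r cosθ/√(L² − r² sin²θ)].
With r = 0.0161 m, L = 0.0619 m, θ = 72.1°: the bracketed kinematic factor |dx/dθ| = 0.016585 m.
ω = v/|dx/dθ| = 3.1/0.016585 = 186.92 rad/s.
N = 60ω/(2π) = 1784.9 rpm.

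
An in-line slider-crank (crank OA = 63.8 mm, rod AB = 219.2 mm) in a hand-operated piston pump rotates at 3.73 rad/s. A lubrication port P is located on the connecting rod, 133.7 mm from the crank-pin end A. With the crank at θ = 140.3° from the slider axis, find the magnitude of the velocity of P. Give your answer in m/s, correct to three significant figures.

ω = 3.73 rad/s.  Crank-pin speed |V_A| = rω = 0.23797 m/s, perpendicular to OA.
Rod angle: sinφ = −(r/L) sinθ ⇒ φ = -10.715°; ω_rod = −rω cosθ/√(L²−r²sin²θ) = +0.85012 rad/s.
V_P = V_A + ω_rod × AP, with AP = 0.1337 m along the rod.
Components: V_Px = −rω sinθ − a·ω_rod·sinφ = -0.13088 m/s;  V_Py = rω cosθ + a·ω_rod·cosφ = -0.071418 m/s.
|V_P| = √(V_Px² + V_Py²) = 0.1491 m/s.

0.149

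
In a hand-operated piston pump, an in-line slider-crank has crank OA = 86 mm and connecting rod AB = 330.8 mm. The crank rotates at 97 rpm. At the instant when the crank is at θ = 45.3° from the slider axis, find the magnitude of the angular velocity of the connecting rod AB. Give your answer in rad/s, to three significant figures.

1.89

ω = 10.16 rad/s (converted from 97 rpm).
The rod makes angle φ with the slider axis where L sinφ = r sinθ; differentiating, L cosφ·φ̇ = r ω cosθ.
L cosφ = √(L² − r² sin²θ) = 0.3251 m.
|ω_rod| = r ω |cosθ| / √(L² − r² sin²θ) = 0.086·10.16·0.70339/0.3251 = 1.8901 rad/s.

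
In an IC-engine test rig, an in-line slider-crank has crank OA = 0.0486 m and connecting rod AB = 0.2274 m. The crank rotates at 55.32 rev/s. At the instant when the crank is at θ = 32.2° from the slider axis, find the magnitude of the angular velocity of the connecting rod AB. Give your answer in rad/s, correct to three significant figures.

63.3

ω = 347.6 rad/s (converted from 55.32 rev/s).
The rod makes angle φ with the slider axis where L sinφ = r sinθ; differentiating, L cosφ·φ̇ = r ω cosθ.
L cosφ = √(L² − r² sin²θ) = 0.22592 m.
|ω_rod| = r ω |cosθ| / √(L² − r² sin²θ) = 0.0486·347.6·0.84619/0.22592 = 63.272 rad/s.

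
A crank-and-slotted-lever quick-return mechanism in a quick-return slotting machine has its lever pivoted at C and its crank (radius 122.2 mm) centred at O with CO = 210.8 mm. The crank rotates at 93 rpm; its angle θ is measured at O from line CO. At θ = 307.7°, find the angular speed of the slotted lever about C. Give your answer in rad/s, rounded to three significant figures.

ω = 9.739 rad/s (from 93 rpm).
Crank pin A relative to C: A = (d + r cosθ, r sinθ); lever angle φ = atan2(r sinθ, d + r cosθ).
Differentiating tanφ: φ̇ = rω(d cosθ + r)/(d² + r² + 2dr cosθ).
d² + r² + 2dr cosθ = |CA|² = 0.0908751 m²;  d cosθ + r = +0.25111 m.
|ω_lever| = |0.1222·9.739·+0.25111| / 0.0908751 = 3.2885 rad/s.

3.29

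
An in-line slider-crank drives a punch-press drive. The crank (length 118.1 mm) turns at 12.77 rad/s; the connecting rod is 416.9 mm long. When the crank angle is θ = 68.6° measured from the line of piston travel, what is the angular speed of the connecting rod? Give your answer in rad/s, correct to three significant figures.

ω = 12.77 rad/s
The rod makes angle φ with the slider axis where L sinφ = r sinθ; differentiating, L cosφ·φ̇ = r ω cosθ.
L cosφ = √(L² − r² sin²θ) = 0.40214 m.
|ω_rod| = r ω |cosθ| / √(L² − r² sin²θ) = 0.1181·12.77·0.36488/0.40214 = 1.3684 rad/s.

1.37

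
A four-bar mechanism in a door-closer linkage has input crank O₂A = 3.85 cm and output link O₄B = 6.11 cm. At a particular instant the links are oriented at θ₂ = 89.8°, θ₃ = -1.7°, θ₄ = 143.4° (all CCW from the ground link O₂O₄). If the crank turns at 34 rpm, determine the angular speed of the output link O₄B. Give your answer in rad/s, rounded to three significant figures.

3.92

ω₂ = 3.56 rad/s (from 34 rpm).
Differentiating the loop-closure r₂e^{iθ₂}+r₃e^{iθ₃}=r₁+r₄e^{iθ₄} gives r₂ω₂e^{iθ₂}+r₃ω₃e^{iθ₃}=r₄ω₄e^{iθ₄}.
Eliminating the other unknown: ω₄ = r₂ω₂ sin(θ₂−θ₃) / [r₄ sin(θ₄−θ₃)].
Numerator sine = +0.99966; denominator sine = +0.57215.
Result = 0.0385·3.56·(+0.99966) / (0.0611·(+0.57215)) = +3.9199 rad/s; magnitude 3.9199 rad/s.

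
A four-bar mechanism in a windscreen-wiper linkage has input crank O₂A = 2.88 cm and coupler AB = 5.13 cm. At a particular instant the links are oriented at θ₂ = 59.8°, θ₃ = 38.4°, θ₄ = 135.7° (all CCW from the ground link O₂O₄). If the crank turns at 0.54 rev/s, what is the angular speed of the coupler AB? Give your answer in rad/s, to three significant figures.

ω₂ = 3.393 rad/s (from 0.54 rev/s).
Differentiating the loop-closure r₂e^{iθ₂}+r₃e^{iθ₃}=r₁+r₄e^{iθ₄} gives r₂ω₂e^{iθ₂}+r₃ω₃e^{iθ₃}=r₄ω₄e^{iθ₄}.
Eliminating the other unknown: ω₃ = r₂ω₂ sin(θ₄−θ₂) / [r₃ sin(θ₃−θ₄)].
Numerator sine = +0.96987; denominator sine = -0.99189.
Result = 0.0288·3.393·(+0.96987) / (0.0513·(-0.99189)) = -1.8625 rad/s; magnitude 1.8625 rad/s.

1.86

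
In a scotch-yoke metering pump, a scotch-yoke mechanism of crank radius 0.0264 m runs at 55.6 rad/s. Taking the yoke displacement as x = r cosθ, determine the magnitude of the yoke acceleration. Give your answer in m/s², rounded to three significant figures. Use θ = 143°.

65.2

ω = 55.6 rad/s
x = r cosθ ⇒ ẍ = −rω² cosθ (ω constant).
|a| = rω²|cosθ| = 0.0264·(55.6)²·|cos 143°| = 65.178 m/s².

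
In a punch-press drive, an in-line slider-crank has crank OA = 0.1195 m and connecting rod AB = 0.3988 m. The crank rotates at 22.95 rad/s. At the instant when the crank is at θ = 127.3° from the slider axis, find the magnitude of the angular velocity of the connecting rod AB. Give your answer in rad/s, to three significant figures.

4.29

ω = 22.95 rad/s
The rod makes angle φ with the slider axis where L sinφ = r sinθ; differentiating, L cosφ·φ̇ = r ω cosθ.
L cosφ = √(L² − r² sin²θ) = 0.38731 m.
|ω_rod| = r ω |cosθ| / √(L² − r² sin²θ) = 0.1195·22.95·0.60599/0.38731 = 4.291 rad/s.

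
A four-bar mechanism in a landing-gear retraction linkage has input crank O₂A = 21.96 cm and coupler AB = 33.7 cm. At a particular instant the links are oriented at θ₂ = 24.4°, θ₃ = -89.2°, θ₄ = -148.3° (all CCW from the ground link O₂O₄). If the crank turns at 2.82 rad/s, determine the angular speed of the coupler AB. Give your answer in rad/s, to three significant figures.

0.272

ω₂ = 2.82 rad/s
Differentiating the loop-closure r₂e^{iθ₂}+r₃e^{iθ₃}=r₁+r₄e^{iθ₄} gives r₂ω₂e^{iθ₂}+r₃ω₃e^{iθ₃}=r₄ω₄e^{iθ₄}.
Eliminating the other unknown: ω₃ = r₂ω₂ sin(θ₄−θ₂) / [r₃ sin(θ₃−θ₄)].
Numerator sine = -0.12706; denominator sine = +0.85806.
Result = 0.2196·2.82·(-0.12706) / (0.337·(+0.85806)) = -0.27212 rad/s; magnitude 0.27212 rad/s.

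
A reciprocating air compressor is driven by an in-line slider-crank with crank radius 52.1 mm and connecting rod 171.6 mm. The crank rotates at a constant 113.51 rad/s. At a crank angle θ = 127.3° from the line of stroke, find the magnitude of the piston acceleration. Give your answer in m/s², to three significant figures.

ω = 113.5 rad/s
x(θ) = r cosθ + √(L² − r² sin²θ); with ω constant, a = ω²·d²x/dθ².
d²x/dθ² = −r cosθ − r²(cos2θ)/√u − r⁴ sin²2θ/(4u^{3/2}),  u = L² − r² sin²θ = 0.0277289 m².
Substituting r = 0.0521 m, L = 0.1716 m, θ = 127.3°: d²x/dθ² = +0.03553 m.
a = ω²·d²x/dθ² = (113.5)²·(+0.03553) = +457.79 m/s²;  |a| = 457.79 m/s².

458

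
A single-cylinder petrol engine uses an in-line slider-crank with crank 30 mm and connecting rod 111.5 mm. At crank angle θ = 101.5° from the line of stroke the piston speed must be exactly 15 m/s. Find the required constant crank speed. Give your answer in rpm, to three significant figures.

For an in-line slider-crank, |v_piston| = rω|sinθ|·[1 + r cosθ/√(L² − r² sin²θ)].
With r = 0.03 m, L = 0.1115 m, θ = 101.5°: the bracketed kinematic factor |dx/dθ| = 0.027763 m.
ω = v/|dx/dθ| = 15/0.027763 = 540.29 rad/s.
N = 60ω/(2π) = 5159.4 rpm.

5160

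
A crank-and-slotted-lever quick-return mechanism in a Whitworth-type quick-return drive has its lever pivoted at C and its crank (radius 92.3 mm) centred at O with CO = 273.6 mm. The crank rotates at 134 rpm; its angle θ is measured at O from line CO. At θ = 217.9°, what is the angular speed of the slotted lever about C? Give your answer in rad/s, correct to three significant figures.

ω = 14.03 rad/s (from 134 rpm).
Crank pin A relative to C: A = (d + r cosθ, r sinθ); lever angle φ = atan2(r sinθ, d + r cosθ).
Differentiating tanφ: φ̇ = rω(d cosθ + r)/(d² + r² + 2dr cosθ).
d² + r² + 2dr cosθ = |CA|² = 0.0435223 m²;  d cosθ + r = -0.12359 m.
|ω_lever| = |0.0923·14.03·-0.12359| / 0.0435223 = 3.6781 rad/s.

3.68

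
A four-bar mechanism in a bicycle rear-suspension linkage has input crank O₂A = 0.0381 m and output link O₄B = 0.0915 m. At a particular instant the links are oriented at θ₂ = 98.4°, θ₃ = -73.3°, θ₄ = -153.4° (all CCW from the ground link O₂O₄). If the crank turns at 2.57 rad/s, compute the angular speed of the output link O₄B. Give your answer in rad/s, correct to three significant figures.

ω₂ = 2.57 rad/s
Differentiating the loop-closure r₂e^{iθ₂}+r₃e^{iθ₃}=r₁+r₄e^{iθ₄} gives r₂ω₂e^{iθ₂}+r₃ω₃e^{iθ₃}=r₄ω₄e^{iθ₄}.
Eliminating the other unknown: ω₄ = r₂ω₂ sin(θ₂−θ₃) / [r₄ sin(θ₄−θ₃)].
Numerator sine = +0.14436; denominator sine = -0.98511.
Result = 0.0381·2.57·(+0.14436) / (0.0915·(-0.98511)) = -0.15682 rad/s; magnitude 0.15682 rad/s.

0.157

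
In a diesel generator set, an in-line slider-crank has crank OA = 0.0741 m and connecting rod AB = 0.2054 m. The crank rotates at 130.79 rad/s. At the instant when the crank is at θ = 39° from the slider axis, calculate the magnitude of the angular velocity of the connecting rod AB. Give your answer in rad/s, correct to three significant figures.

ω = 130.8 rad/s
The rod makes angle φ with the slider axis where L sinφ = r sinθ; differentiating, L cosφ·φ̇ = r ω cosθ.
L cosφ = √(L² − r² sin²θ) = 0.20004 m.
|ω_rod| = r ω |cosθ| / √(L² − r² sin²θ) = 0.0741·130.8·0.77715/0.20004 = 37.652 rad/s.

37.7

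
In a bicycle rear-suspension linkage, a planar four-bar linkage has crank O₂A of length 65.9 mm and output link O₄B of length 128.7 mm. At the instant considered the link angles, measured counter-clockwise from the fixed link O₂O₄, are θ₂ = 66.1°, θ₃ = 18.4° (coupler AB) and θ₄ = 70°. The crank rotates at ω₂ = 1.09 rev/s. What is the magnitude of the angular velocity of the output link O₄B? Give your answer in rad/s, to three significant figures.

ω₂ = 6.849 rad/s (from 1.09 rev/s).
Differentiating the loop-closure r₂e^{iθ₂}+r₃e^{iθ₃}=r₁+r₄e^{iθ₄} gives r₂ω₂e^{iθ₂}+r₃ω₃e^{iθ₃}=r₄ω₄e^{iθ₄}.
Eliminating the other unknown: ω₄ = r₂ω₂ sin(θ₂−θ₃) / [r₄ sin(θ₄−θ₃)].
Numerator sine = +0.73963; denominator sine = +0.78369.
Result = 0.0659·6.849·(+0.73963) / (0.1287·(+0.78369)) = +3.3097 rad/s; magnitude 3.3097 rad/s.

3.31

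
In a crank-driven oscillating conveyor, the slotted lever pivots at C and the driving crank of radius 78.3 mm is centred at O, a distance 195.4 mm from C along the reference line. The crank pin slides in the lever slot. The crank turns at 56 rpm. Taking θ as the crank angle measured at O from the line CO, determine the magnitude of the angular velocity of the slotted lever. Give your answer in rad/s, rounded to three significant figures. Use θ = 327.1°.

ω = 5.864 rad/s (from 56 rpm).
Crank pin A relative to C: A = (d + r cosθ, r sinθ); lever angle φ = atan2(r sinθ, d + r cosθ).
Differentiating tanφ: φ̇ = rω(d cosθ + r)/(d² + r² + 2dr cosθ).
d² + r² + 2dr cosθ = |CA|² = 0.0700041 m²;  d cosθ + r = +0.24236 m.
|ω_lever| = |0.0783·5.864·+0.24236| / 0.0700041 = 1.5897 rad/s.

1.59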